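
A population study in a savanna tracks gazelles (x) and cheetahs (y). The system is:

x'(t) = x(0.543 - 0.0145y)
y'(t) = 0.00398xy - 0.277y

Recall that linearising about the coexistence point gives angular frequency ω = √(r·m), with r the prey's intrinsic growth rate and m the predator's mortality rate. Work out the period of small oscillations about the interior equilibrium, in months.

T ≈ 16.2 months

Here r = 0.543 and m = 0.277, so r·m = 0.15.
ω = √0.15 = 0.388 per month, hence T = 2π/ω ≈ 16.2 months.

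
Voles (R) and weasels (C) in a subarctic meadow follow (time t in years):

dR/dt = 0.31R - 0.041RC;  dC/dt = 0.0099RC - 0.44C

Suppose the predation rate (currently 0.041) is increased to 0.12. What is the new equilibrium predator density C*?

At the interior fixed point, setting dR/dt = 0 with R > 0 fixes C* = (prey growth rate)/(RC coefficient) — independent of the other coefficients.
With the change, C* = 0.31/0.12 = 2.58; it falls from 7.56.

C* ≈ 2.58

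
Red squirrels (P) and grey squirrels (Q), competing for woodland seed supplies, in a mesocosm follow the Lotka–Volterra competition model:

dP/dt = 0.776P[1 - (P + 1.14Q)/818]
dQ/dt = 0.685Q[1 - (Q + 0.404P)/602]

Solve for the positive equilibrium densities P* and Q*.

Setting both brackets to zero gives the nullclines P + 1.14Q = 818 and 0.404P + Q = 602.
Substituting Q = 602 - 0.404P into the first: P(1 - 1.14·0.404) = 818 - 1.14·602.
So P* = 132/0.539 = 244, and then Q* = 602 - 0.404·244 = 503.

P* ≈ 244, Q* ≈ 503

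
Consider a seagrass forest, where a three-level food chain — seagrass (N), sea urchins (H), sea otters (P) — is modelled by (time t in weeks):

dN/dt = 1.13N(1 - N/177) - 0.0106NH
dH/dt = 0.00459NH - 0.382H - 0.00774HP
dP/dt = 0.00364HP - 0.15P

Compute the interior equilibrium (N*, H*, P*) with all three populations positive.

From dP/dt = 0: 0.00364H* = 0.15, so H* = 41.2.
From dN/dt = 0: 1.13(1 - N*/177) = 0.0106·41.2, giving N* = 177·(1 - 0.387) = 109.
From dH/dt = 0: 0.00459·109 - 0.382 = 0.00774P*, so P* = 0.116/0.00774 = 15.

N* ≈ 109, H* ≈ 41.2, P* ≈ 15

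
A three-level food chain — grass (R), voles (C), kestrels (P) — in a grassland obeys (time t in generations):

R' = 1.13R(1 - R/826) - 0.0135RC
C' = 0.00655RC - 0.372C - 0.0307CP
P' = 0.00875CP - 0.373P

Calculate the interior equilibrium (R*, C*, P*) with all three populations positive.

From dP/dt = 0: 0.00875C* = 0.373, so C* = 42.6.
From dR/dt = 0: 1.13(1 - R*/826) = 0.0135·42.6, giving R* = 826·(1 - 0.509) = 405.
From dC/dt = 0: 0.00655·405 - 0.372 = 0.0307P*, so P* = 2.28/0.0307 = 74.4.

R* ≈ 405, C* ≈ 42.6, P* ≈ 74.4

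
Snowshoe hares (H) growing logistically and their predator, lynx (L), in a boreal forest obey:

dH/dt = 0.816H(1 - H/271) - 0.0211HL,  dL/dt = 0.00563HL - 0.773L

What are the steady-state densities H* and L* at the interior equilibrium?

From dL/dt = 0 with L > 0: 0.00563H* = 0.773, so H* = 137.
Substitute into dH/dt = 0: 0.816(1 - 137/271) = 0.0211L*.
The bracket is 0.493, giving L* = 0.403/0.0211 = 19.1.

H* ≈ 137, L* ≈ 19.1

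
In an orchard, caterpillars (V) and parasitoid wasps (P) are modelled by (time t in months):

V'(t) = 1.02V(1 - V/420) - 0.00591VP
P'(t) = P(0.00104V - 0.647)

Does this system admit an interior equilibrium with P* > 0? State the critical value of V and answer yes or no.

Threshold V = 622; K < 622, so no, the predator goes extinct.

The predator equation gives dP/dt > 0 only when V > 0.647/0.00104 = 622.
Without the predator, V → K = 420. Since 420 < 622, the predator cannot invade.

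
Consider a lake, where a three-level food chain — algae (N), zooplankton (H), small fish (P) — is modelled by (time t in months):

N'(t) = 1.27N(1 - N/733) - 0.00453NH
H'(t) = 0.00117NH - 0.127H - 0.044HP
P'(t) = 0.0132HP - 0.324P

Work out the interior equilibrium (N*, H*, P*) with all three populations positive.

N* ≈ 669, H* ≈ 24.5, P* ≈ 14.9

From dP/dt = 0: 0.0132H* = 0.324, so H* = 24.5.
From dN/dt = 0: 1.27(1 - N*/733) = 0.00453·24.5, giving N* = 733·(1 - 0.0876) = 669.
From dH/dt = 0: 0.00117·669 - 0.127 = 0.044P*, so P* = 0.656/0.044 = 14.9.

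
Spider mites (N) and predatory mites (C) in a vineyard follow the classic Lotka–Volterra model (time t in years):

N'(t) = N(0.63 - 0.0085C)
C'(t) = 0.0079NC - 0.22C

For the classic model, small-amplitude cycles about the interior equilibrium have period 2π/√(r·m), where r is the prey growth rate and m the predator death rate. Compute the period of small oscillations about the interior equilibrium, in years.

Here r = 0.63 and m = 0.22, so r·m = 0.139.
ω = √0.139 = 0.372 per year, hence T = 2π/ω ≈ 16.9 years.

T ≈ 16.9 years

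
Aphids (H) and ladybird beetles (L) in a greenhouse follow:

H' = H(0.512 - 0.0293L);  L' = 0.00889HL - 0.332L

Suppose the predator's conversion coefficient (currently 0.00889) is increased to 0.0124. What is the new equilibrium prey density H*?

At the interior fixed point, setting dL/dt = 0 with L > 0 fixes H* = (predator death rate)/(HL coefficient) — independent of the other coefficients.
With the change, H* = 0.332/0.0124 = 26.8; it falls from 37.3.

H* ≈ 26.8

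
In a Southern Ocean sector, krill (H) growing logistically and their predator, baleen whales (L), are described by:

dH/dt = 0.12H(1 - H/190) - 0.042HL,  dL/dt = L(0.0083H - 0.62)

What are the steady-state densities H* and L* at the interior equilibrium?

H* ≈ 74.7, L* ≈ 1.73

From dL/dt = 0 with L > 0: 0.0083H* = 0.62, so H* = 74.7.
Substitute into dH/dt = 0: 0.12(1 - 74.7/190) = 0.042L*.
The bracket is 0.607, giving L* = 0.0728/0.042 = 1.73.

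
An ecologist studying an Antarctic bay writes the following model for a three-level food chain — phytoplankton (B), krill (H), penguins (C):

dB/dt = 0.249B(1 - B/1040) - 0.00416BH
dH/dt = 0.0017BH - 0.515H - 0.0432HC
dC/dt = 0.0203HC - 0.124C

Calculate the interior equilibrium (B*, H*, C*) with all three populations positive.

From dC/dt = 0: 0.0203H* = 0.124, so H* = 6.11.
From dB/dt = 0: 0.249(1 - B*/1040) = 0.00416·6.11, giving B* = 1040·(1 - 0.102) = 934.
From dH/dt = 0: 0.0017·934 - 0.515 = 0.0432C*, so C* = 1.07/0.0432 = 24.8.

B* ≈ 934, H* ≈ 6.11, C* ≈ 24.8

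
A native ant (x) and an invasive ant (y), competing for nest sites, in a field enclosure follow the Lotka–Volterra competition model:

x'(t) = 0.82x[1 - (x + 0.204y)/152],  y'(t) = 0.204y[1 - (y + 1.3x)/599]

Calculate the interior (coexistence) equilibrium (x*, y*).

Setting both brackets to zero gives the nullclines x + 0.204y = 152 and 1.3x + y = 599.
Substituting y = 599 - 1.3x into the first: x(1 - 0.204·1.3) = 152 - 0.204·599.
So x* = 29.8/0.735 = 40.6, and then y* = 599 - 1.3·40.6 = 546.

x* ≈ 40.6, y* ≈ 546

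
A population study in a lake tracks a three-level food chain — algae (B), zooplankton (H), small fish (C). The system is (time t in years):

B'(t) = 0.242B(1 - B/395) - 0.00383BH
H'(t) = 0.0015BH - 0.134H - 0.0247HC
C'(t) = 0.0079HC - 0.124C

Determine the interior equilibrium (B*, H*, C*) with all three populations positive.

B* ≈ 297, H* ≈ 15.7, C* ≈ 12.6

From dC/dt = 0: 0.0079H* = 0.124, so H* = 15.7.
From dB/dt = 0: 0.242(1 - B*/395) = 0.00383·15.7, giving B* = 395·(1 - 0.248) = 297.
From dH/dt = 0: 0.0015·297 - 0.134 = 0.0247C*, so C* = 0.311/0.0247 = 12.6.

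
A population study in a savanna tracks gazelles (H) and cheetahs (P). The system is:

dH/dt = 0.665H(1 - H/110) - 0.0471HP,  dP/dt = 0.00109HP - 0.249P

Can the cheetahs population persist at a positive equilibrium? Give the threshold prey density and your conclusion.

The predator equation gives dP/dt > 0 only when H > 0.249/0.00109 = 228.
Without the predator, H → K = 110. Since 110 < 228, the predator cannot invade.

Threshold H = 228; K < 228, so no, the predator goes extinct.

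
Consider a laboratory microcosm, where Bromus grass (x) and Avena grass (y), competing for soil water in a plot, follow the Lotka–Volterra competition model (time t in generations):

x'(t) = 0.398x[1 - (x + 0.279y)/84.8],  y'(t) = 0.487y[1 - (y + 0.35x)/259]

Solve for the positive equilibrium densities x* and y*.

Setting both brackets to zero gives the nullclines x + 0.279y = 84.8 and 0.35x + y = 259.
Substituting y = 259 - 0.35x into the first: x(1 - 0.279·0.35) = 84.8 - 0.279·259.
So x* = 12.5/0.902 = 13.9, and then y* = 259 - 0.35·13.9 = 254.

x* ≈ 13.9, y* ≈ 254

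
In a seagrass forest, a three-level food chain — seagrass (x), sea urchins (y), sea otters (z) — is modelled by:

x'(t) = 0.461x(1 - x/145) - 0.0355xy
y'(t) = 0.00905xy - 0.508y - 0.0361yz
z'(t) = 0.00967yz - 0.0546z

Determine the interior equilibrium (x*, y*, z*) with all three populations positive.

x* ≈ 82, y* ≈ 5.65, z* ≈ 6.47

From dz/dt = 0: 0.00967y* = 0.0546, so y* = 5.65.
From dx/dt = 0: 0.461(1 - x*/145) = 0.0355·5.65, giving x* = 145·(1 - 0.435) = 82.
From dy/dt = 0: 0.00905·82 - 0.508 = 0.0361z*, so z* = 0.234/0.0361 = 6.47.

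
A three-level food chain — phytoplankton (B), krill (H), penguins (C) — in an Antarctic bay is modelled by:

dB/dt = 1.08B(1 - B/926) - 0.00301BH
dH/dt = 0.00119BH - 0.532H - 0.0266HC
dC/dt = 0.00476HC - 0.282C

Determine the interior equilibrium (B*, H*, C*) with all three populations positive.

B* ≈ 773, H* ≈ 59.2, C* ≈ 14.6

From dC/dt = 0: 0.00476H* = 0.282, so H* = 59.2.
From dB/dt = 0: 1.08(1 - B*/926) = 0.00301·59.2, giving B* = 926·(1 - 0.165) = 773.
From dH/dt = 0: 0.00119·773 - 0.532 = 0.0266C*, so C* = 0.388/0.0266 = 14.6.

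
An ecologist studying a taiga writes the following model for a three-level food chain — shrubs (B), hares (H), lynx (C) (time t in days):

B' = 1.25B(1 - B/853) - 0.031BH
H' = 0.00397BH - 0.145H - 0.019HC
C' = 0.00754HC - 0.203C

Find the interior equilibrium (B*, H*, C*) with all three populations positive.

From dC/dt = 0: 0.00754H* = 0.203, so H* = 26.9.
From dB/dt = 0: 1.25(1 - B*/853) = 0.031·26.9, giving B* = 853·(1 - 0.668) = 283.
From dH/dt = 0: 0.00397·283 - 0.145 = 0.019C*, so C* = 0.98/0.019 = 51.6.

B* ≈ 283, H* ≈ 26.9, C* ≈ 51.6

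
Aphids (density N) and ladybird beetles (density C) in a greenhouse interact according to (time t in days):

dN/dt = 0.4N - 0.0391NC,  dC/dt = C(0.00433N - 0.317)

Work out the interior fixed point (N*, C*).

N* ≈ 73.2, C* ≈ 10.2

Set dC/dt = 0 with C > 0: 0.00433N - 0.317 = 0, so N* = 0.317/0.00433 = 73.2.
Set dN/dt = 0 with N > 0: 0.4 - 0.0391C = 0, so C* = 0.4/0.0391 = 10.2.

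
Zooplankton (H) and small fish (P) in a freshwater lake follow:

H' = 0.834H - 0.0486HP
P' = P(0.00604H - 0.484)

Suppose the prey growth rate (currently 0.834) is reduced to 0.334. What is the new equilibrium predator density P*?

At the interior fixed point, setting dH/dt = 0 with H > 0 fixes P* = (prey growth rate)/(HP coefficient) — independent of the other coefficients.
With the change, P* = 0.334/0.0486 = 6.87; it falls from 17.2.

P* ≈ 6.87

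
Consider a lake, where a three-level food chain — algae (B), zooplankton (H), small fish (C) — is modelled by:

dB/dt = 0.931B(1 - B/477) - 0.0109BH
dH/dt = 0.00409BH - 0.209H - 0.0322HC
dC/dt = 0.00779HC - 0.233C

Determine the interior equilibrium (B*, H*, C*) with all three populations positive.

B* ≈ 310, H* ≈ 29.9, C* ≈ 32.9

From dC/dt = 0: 0.00779H* = 0.233, so H* = 29.9.
From dB/dt = 0: 0.931(1 - B*/477) = 0.0109·29.9, giving B* = 477·(1 - 0.35) = 310.
From dH/dt = 0: 0.00409·310 - 0.209 = 0.0322C*, so C* = 1.06/0.0322 = 32.9.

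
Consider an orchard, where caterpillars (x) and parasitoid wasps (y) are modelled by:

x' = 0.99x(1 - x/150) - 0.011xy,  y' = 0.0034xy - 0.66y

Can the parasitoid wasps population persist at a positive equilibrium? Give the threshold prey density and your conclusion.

Threshold x = 194; K < 194, so no, the predator goes extinct.

The predator equation gives dy/dt > 0 only when x > 0.66/0.0034 = 194.
Without the predator, x → K = 150. Since 150 < 194, the predator cannot invade.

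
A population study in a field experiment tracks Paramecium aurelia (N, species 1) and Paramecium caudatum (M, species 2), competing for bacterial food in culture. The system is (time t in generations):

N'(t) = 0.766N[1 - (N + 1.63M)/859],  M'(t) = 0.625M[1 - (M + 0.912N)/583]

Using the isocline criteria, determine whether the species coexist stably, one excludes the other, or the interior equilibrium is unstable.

Compare the nullcline intercepts: K1/α12 = 859/1.63 = 527 < K2 = 583; K2/α21 = 583/0.912 = 639 < K1 = 859.
Since both are reversed, neither can invade when rare; the interior point is a saddle.

unstable coexistence (outcome depends on initial conditions)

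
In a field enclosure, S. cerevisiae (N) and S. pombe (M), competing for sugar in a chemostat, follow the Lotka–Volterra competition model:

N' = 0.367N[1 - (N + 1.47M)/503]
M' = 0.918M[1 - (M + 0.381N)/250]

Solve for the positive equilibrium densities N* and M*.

Setting both brackets to zero gives the nullclines N + 1.47M = 503 and 0.381N + M = 250.
Substituting M = 250 - 0.381N into the first: N(1 - 1.47·0.381) = 503 - 1.47·250.
So N* = 136/0.44 = 308, and then M* = 250 - 0.381·308 = 133.

N* ≈ 308, M* ≈ 133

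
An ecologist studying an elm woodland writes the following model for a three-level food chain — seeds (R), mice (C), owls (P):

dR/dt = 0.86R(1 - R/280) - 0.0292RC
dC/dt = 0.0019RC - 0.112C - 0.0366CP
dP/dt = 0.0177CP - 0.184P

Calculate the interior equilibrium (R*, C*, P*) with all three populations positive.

R* ≈ 181, C* ≈ 10.4, P* ≈ 6.34

From dP/dt = 0: 0.0177C* = 0.184, so C* = 10.4.
From dR/dt = 0: 0.86(1 - R*/280) = 0.0292·10.4, giving R* = 280·(1 - 0.353) = 181.
From dC/dt = 0: 0.0019·181 - 0.112 = 0.0366P*, so P* = 0.232/0.0366 = 6.34.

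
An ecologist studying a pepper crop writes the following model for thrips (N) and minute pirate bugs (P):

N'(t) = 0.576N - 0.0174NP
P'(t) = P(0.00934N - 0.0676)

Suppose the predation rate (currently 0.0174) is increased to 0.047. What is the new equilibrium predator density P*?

P* ≈ 12.3

At the interior fixed point, setting dN/dt = 0 with N > 0 fixes P* = (prey growth rate)/(NP coefficient) — independent of the other coefficients.
With the change, P* = 0.576/0.047 = 12.3; it falls from 33.1.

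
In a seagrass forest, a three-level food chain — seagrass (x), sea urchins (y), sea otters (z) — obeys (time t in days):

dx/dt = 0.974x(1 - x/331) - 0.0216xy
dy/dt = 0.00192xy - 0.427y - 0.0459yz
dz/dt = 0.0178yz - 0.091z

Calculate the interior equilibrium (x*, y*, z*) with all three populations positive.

x* ≈ 293, y* ≈ 5.11, z* ≈ 2.97

From dz/dt = 0: 0.0178y* = 0.091, so y* = 5.11.
From dx/dt = 0: 0.974(1 - x*/331) = 0.0216·5.11, giving x* = 331·(1 - 0.113) = 293.
From dy/dt = 0: 0.00192·293 - 0.427 = 0.0459z*, so z* = 0.136/0.0459 = 2.97.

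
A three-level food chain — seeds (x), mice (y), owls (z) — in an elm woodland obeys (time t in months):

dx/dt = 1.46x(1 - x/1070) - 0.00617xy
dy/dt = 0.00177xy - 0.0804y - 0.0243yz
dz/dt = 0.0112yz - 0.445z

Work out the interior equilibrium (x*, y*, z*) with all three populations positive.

From dz/dt = 0: 0.0112y* = 0.445, so y* = 39.7.
From dx/dt = 0: 1.46(1 - x*/1070) = 0.00617·39.7, giving x* = 1070·(1 - 0.168) = 890.
From dy/dt = 0: 0.00177·890 - 0.0804 = 0.0243z*, so z* = 1.5/0.0243 = 61.5.

x* ≈ 890, y* ≈ 39.7, z* ≈ 61.5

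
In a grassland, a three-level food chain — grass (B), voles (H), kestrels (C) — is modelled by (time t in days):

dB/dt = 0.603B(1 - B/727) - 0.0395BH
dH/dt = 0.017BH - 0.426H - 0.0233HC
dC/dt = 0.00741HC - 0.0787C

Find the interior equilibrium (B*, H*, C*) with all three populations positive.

B* ≈ 221, H* ≈ 10.6, C* ≈ 143

From dC/dt = 0: 0.00741H* = 0.0787, so H* = 10.6.
From dB/dt = 0: 0.603(1 - B*/727) = 0.0395·10.6, giving B* = 727·(1 - 0.696) = 221.
From dH/dt = 0: 0.017·221 - 0.426 = 0.0233C*, so C* = 3.33/0.0233 = 143.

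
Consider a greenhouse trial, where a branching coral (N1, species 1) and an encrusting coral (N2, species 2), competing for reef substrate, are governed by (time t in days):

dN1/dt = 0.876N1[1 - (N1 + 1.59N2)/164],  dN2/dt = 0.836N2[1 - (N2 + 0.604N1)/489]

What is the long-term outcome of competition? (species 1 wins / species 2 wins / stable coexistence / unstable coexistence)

species 2 excludes species 1

Compare the nullcline intercepts: K1/α12 = 164/1.59 = 103 < K2 = 489; K2/α21 = 489/0.604 = 810 > K1 = 164.
Since the inequalities point opposite ways, species 2 can invade but species 1 cannot.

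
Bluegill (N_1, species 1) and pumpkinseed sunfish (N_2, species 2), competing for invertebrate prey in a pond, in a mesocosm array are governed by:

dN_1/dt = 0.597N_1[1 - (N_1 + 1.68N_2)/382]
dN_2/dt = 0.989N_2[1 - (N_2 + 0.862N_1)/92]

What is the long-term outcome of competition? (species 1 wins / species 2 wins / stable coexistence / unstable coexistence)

species 1 excludes species 2

Compare the nullcline intercepts: K1/α12 = 382/1.68 = 227 > K2 = 92; K2/α21 = 92/0.862 = 107 < K1 = 382.
Since the inequalities point opposite ways, species 1 can invade but species 2 cannot.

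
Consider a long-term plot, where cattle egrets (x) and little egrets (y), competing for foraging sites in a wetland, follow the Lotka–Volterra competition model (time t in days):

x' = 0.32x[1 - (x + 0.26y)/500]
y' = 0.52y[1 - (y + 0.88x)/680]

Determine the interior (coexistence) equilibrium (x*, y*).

x* ≈ 419, y* ≈ 311

Setting both brackets to zero gives the nullclines x + 0.26y = 500 and 0.88x + y = 680.
Substituting y = 680 - 0.88x into the first: x(1 - 0.26·0.88) = 500 - 0.26·680.
So x* = 323/0.771 = 419, and then y* = 680 - 0.88·419 = 311.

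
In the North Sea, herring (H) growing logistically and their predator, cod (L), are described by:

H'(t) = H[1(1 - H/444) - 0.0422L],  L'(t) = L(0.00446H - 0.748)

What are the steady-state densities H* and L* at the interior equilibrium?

H* ≈ 168, L* ≈ 14.7

From dL/dt = 0 with L > 0: 0.00446H* = 0.748, so H* = 168.
Substitute into dH/dt = 0: 1(1 - 168/444) = 0.0422L*.
The bracket is 0.622, giving L* = 0.622/0.0422 = 14.7.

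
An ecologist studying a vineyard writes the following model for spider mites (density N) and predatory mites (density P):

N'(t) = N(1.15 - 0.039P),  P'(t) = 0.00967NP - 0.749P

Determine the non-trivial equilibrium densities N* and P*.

N* ≈ 77.5, P* ≈ 29.5

Set dP/dt = 0 with P > 0: 0.00967N - 0.749 = 0, so N* = 0.749/0.00967 = 77.5.
Set dN/dt = 0 with N > 0: 1.15 - 0.039P = 0, so P* = 1.15/0.039 = 29.5.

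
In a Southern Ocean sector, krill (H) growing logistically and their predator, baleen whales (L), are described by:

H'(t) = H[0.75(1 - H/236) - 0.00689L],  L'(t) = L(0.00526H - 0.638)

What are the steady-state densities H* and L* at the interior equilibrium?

From dL/dt = 0 with L > 0: 0.00526H* = 0.638, so H* = 121.
Substitute into dH/dt = 0: 0.75(1 - 121/236) = 0.00689L*.
The bracket is 0.486, giving L* = 0.365/0.00689 = 52.9.

H* ≈ 121, L* ≈ 52.9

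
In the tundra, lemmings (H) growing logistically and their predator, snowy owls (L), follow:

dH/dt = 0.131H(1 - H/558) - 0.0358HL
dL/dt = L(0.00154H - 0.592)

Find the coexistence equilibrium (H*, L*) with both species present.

From dL/dt = 0 with L > 0: 0.00154H* = 0.592, so H* = 384.
Substitute into dH/dt = 0: 0.131(1 - 384/558) = 0.0358L*.
The bracket is 0.311, giving L* = 0.0408/0.0358 = 1.14.

H* ≈ 384, L* ≈ 1.14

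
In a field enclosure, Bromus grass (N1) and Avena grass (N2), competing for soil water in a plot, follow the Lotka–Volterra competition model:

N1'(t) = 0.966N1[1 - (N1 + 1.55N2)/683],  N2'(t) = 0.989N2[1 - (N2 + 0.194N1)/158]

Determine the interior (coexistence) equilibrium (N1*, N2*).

N1* ≈ 626, N2* ≈ 36.5

Setting both brackets to zero gives the nullclines N1 + 1.55N2 = 683 and 0.194N1 + N2 = 158.
Substituting N2 = 158 - 0.194N1 into the first: N1(1 - 1.55·0.194) = 683 - 1.55·158.
So N1* = 438/0.699 = 626, and then N2* = 158 - 0.194·626 = 36.5.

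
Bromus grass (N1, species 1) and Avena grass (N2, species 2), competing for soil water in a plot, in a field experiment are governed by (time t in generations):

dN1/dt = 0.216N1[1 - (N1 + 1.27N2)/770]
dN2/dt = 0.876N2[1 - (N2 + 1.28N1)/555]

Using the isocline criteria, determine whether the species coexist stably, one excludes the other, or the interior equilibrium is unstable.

species 1 excludes species 2

Compare the nullcline intercepts: K1/α12 = 770/1.27 = 606 > K2 = 555; K2/α21 = 555/1.28 = 434 < K1 = 770.
Since the inequalities point opposite ways, species 1 can invade but species 2 cannot.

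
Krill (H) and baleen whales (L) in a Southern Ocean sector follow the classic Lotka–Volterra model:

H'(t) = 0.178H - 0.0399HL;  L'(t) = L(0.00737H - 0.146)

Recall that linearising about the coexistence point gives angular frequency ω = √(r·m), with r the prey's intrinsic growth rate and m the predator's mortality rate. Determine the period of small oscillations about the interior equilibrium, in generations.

Here r = 0.178 and m = 0.146, so r·m = 0.026.
ω = √0.026 = 0.161 per generation, hence T = 2π/ω ≈ 39 generations.

T ≈ 39 generations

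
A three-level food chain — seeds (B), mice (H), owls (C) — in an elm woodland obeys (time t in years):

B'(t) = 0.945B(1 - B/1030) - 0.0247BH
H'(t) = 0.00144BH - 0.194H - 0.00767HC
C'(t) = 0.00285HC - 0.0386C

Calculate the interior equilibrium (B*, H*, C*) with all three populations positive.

From dC/dt = 0: 0.00285H* = 0.0386, so H* = 13.5.
From dB/dt = 0: 0.945(1 - B*/1030) = 0.0247·13.5, giving B* = 1030·(1 - 0.354) = 665.
From dH/dt = 0: 0.00144·665 - 0.194 = 0.00767C*, so C* = 0.764/0.00767 = 99.6.

B* ≈ 665, H* ≈ 13.5, C* ≈ 99.6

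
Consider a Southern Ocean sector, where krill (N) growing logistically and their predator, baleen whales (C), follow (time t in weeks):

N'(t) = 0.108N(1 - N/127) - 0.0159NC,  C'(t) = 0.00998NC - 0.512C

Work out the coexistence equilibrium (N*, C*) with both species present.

From dC/dt = 0 with C > 0: 0.00998N* = 0.512, so N* = 51.3.
Substitute into dN/dt = 0: 0.108(1 - 51.3/127) = 0.0159C*.
The bracket is 0.596, giving C* = 0.0644/0.0159 = 4.05.

N* ≈ 51.3, C* ≈ 4.05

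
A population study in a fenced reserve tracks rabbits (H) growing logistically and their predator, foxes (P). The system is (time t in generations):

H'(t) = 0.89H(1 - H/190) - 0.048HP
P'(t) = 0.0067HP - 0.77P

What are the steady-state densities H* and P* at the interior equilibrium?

H* ≈ 115, P* ≈ 7.33

From dP/dt = 0 with P > 0: 0.0067H* = 0.77, so H* = 115.
Substitute into dH/dt = 0: 0.89(1 - 115/190) = 0.048P*.
The bracket is 0.395, giving P* = 0.352/0.048 = 7.33.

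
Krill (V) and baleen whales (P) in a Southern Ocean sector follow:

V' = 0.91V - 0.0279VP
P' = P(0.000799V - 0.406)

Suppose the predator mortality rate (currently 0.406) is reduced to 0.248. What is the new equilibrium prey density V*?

At the interior fixed point, setting dP/dt = 0 with P > 0 fixes V* = (predator death rate)/(VP coefficient) — independent of the other coefficients.
With the change, V* = 0.248/0.000799 = 310; it falls from 508.

V* ≈ 310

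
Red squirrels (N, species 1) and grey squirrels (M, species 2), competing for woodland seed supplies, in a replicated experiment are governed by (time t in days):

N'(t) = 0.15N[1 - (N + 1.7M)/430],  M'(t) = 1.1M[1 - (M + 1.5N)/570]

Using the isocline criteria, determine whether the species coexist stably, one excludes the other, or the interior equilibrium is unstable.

unstable coexistence (outcome depends on initial conditions)

Compare the nullcline intercepts: K1/α12 = 430/1.7 = 253 < K2 = 570; K2/α21 = 570/1.5 = 380 < K1 = 430.
Since both are reversed, neither can invade when rare; the interior point is a saddle.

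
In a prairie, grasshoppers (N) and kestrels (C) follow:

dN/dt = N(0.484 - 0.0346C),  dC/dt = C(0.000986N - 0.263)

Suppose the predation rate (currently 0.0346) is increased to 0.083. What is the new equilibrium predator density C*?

C* ≈ 5.83

At the interior fixed point, setting dN/dt = 0 with N > 0 fixes C* = (prey growth rate)/(NC coefficient) — independent of the other coefficients.
With the change, C* = 0.484/0.083 = 5.83; it falls from 14.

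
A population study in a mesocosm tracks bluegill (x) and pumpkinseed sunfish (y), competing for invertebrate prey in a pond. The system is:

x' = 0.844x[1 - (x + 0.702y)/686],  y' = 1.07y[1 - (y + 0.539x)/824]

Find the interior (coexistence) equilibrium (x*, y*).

x* ≈ 173, y* ≈ 731

Setting both brackets to zero gives the nullclines x + 0.702y = 686 and 0.539x + y = 824.
Substituting y = 824 - 0.539x into the first: x(1 - 0.702·0.539) = 686 - 0.702·824.
So x* = 108/0.622 = 173, and then y* = 824 - 0.539·173 = 731.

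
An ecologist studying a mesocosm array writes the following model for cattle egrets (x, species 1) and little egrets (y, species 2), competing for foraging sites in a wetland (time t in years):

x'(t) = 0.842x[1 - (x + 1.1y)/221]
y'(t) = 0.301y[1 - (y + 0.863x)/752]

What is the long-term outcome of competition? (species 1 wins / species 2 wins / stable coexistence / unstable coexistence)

species 2 excludes species 1

Compare the nullcline intercepts: K1/α12 = 221/1.1 = 201 < K2 = 752; K2/α21 = 752/0.863 = 871 > K1 = 221.
Since the inequalities point opposite ways, species 2 can invade but species 1 cannot.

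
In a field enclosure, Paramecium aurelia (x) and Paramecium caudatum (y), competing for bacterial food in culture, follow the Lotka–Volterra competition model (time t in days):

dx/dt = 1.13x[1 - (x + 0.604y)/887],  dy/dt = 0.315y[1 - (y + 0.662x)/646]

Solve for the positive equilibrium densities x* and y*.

x* ≈ 828, y* ≈ 98

Setting both brackets to zero gives the nullclines x + 0.604y = 887 and 0.662x + y = 646.
Substituting y = 646 - 0.662x into the first: x(1 - 0.604·0.662) = 887 - 0.604·646.
So x* = 497/0.6 = 828, and then y* = 646 - 0.662·828 = 98.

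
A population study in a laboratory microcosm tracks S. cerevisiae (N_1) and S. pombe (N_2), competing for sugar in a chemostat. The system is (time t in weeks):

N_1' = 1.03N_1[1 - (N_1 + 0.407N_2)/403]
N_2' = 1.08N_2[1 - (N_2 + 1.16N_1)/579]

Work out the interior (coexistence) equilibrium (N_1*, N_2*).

Setting both brackets to zero gives the nullclines N_1 + 0.407N_2 = 403 and 1.16N_1 + N_2 = 579.
Substituting N_2 = 579 - 1.16N_1 into the first: N_1(1 - 0.407·1.16) = 403 - 0.407·579.
So N_1* = 167/0.528 = 317, and then N_2* = 579 - 1.16·317 = 211.

N_1* ≈ 317, N_2* ≈ 211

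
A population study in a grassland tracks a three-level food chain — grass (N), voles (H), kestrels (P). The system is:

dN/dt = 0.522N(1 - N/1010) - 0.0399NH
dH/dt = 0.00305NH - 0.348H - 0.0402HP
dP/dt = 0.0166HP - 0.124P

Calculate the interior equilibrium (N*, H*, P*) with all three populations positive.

From dP/dt = 0: 0.0166H* = 0.124, so H* = 7.47.
From dN/dt = 0: 0.522(1 - N*/1010) = 0.0399·7.47, giving N* = 1010·(1 - 0.571) = 433.
From dH/dt = 0: 0.00305·433 - 0.348 = 0.0402P*, so P* = 0.974/0.0402 = 24.2.

N* ≈ 433, H* ≈ 7.47, P* ≈ 24.2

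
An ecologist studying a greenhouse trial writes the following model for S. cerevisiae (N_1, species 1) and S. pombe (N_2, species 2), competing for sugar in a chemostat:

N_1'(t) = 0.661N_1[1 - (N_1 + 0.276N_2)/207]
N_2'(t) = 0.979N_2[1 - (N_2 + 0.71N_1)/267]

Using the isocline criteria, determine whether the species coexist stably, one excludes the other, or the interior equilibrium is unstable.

stable coexistence

Compare the nullcline intercepts: K1/α12 = 207/0.276 = 750 > K2 = 267; K2/α21 = 267/0.71 = 376 > K1 = 207.
Since both inequalities hold, each species can invade when rare, so the interior equilibrium is stable.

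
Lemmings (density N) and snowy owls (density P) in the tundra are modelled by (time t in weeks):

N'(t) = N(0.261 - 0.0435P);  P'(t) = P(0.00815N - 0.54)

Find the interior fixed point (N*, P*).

N* ≈ 66.3, P* ≈ 6

Set dP/dt = 0 with P > 0: 0.00815N - 0.54 = 0, so N* = 0.54/0.00815 = 66.3.
Set dN/dt = 0 with N > 0: 0.261 - 0.0435P = 0, so P* = 0.261/0.0435 = 6.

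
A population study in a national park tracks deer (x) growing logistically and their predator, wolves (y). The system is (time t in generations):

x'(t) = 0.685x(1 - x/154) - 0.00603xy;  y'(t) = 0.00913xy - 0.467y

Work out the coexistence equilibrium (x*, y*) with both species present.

x* ≈ 51.2, y* ≈ 75.9

From dy/dt = 0 with y > 0: 0.00913x* = 0.467, so x* = 51.2.
Substitute into dx/dt = 0: 0.685(1 - 51.2/154) = 0.00603y*.
The bracket is 0.668, giving y* = 0.457/0.00603 = 75.9.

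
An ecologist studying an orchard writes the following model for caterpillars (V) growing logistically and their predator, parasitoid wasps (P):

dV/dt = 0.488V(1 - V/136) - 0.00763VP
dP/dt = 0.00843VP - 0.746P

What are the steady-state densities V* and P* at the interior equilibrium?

V* ≈ 88.5, P* ≈ 22.3

From dP/dt = 0 with P > 0: 0.00843V* = 0.746, so V* = 88.5.
Substitute into dV/dt = 0: 0.488(1 - 88.5/136) = 0.00763P*.
The bracket is 0.349, giving P* = 0.17/0.00763 = 22.3.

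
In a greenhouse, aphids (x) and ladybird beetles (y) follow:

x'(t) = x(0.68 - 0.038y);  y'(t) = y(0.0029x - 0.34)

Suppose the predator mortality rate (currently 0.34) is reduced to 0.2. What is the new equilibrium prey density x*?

x* ≈ 69

At the interior fixed point, setting dy/dt = 0 with y > 0 fixes x* = (predator death rate)/(xy coefficient) — independent of the other coefficients.
With the change, x* = 0.2/0.0029 = 69; it falls from 117.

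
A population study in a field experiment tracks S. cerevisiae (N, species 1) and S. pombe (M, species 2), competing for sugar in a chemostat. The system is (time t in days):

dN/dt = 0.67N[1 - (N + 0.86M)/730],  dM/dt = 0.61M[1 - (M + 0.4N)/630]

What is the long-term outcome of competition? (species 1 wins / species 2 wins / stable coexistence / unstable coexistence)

stable coexistence

Compare the nullcline intercepts: K1/α12 = 730/0.86 = 849 > K2 = 630; K2/α21 = 630/0.4 = 1580 > K1 = 730.
Since both inequalities hold, each species can invade when rare, so the interior equilibrium is stable.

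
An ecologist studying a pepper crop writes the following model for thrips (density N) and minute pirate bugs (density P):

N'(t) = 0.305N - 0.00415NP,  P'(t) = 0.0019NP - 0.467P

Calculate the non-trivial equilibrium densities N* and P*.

Set dP/dt = 0 with P > 0: 0.0019N - 0.467 = 0, so N* = 0.467/0.0019 = 246.
Set dN/dt = 0 with N > 0: 0.305 - 0.00415P = 0, so P* = 0.305/0.00415 = 73.5.

N* ≈ 246, P* ≈ 73.5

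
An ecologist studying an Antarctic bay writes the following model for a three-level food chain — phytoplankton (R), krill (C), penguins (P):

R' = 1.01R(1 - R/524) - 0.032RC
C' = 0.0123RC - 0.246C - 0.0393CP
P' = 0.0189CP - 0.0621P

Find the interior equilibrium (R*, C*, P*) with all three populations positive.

R* ≈ 469, C* ≈ 3.29, P* ≈ 141

From dP/dt = 0: 0.0189C* = 0.0621, so C* = 3.29.
From dR/dt = 0: 1.01(1 - R*/524) = 0.032·3.29, giving R* = 524·(1 - 0.104) = 469.
From dC/dt = 0: 0.0123·469 - 0.246 = 0.0393P*, so P* = 5.53/0.0393 = 141.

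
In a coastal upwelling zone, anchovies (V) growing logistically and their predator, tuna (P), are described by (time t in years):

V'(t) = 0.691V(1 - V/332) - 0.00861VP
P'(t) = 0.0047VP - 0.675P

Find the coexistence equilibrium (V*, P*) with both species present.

V* ≈ 144, P* ≈ 45.5

From dP/dt = 0 with P > 0: 0.0047V* = 0.675, so V* = 144.
Substitute into dV/dt = 0: 0.691(1 - 144/332) = 0.00861P*.
The bracket is 0.567, giving P* = 0.392/0.00861 = 45.5.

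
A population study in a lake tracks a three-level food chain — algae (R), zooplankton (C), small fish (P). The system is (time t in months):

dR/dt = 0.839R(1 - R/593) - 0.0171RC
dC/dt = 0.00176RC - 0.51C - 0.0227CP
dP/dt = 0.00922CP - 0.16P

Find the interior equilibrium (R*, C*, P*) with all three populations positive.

From dP/dt = 0: 0.00922C* = 0.16, so C* = 17.4.
From dR/dt = 0: 0.839(1 - R*/593) = 0.0171·17.4, giving R* = 593·(1 - 0.354) = 383.
From dC/dt = 0: 0.00176·383 - 0.51 = 0.0227P*, so P* = 0.165/0.0227 = 7.25.

R* ≈ 383, C* ≈ 17.4, P* ≈ 7.25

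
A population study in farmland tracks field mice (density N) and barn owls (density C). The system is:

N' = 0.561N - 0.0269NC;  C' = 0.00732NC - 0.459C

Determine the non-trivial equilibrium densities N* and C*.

Set dC/dt = 0 with C > 0: 0.00732N - 0.459 = 0, so N* = 0.459/0.00732 = 62.7.
Set dN/dt = 0 with N > 0: 0.561 - 0.0269C = 0, so C* = 0.561/0.0269 = 20.9.

N* ≈ 62.7, C* ≈ 20.9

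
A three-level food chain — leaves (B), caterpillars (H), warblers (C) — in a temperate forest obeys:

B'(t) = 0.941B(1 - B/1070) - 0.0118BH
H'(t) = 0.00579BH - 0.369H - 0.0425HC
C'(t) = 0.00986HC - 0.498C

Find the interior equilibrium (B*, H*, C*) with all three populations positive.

From dC/dt = 0: 0.00986H* = 0.498, so H* = 50.5.
From dB/dt = 0: 0.941(1 - B*/1070) = 0.0118·50.5, giving B* = 1070·(1 - 0.633) = 392.
From dH/dt = 0: 0.00579·392 - 0.369 = 0.0425C*, so C* = 1.9/0.0425 = 44.8.

B* ≈ 392, H* ≈ 50.5, C* ≈ 44.8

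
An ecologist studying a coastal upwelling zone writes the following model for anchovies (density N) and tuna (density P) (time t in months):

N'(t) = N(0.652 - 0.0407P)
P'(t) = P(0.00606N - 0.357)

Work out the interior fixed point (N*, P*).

Set dP/dt = 0 with P > 0: 0.00606N - 0.357 = 0, so N* = 0.357/0.00606 = 58.9.
Set dN/dt = 0 with N > 0: 0.652 - 0.0407P = 0, so P* = 0.652/0.0407 = 16.

N* ≈ 58.9, P* ≈ 16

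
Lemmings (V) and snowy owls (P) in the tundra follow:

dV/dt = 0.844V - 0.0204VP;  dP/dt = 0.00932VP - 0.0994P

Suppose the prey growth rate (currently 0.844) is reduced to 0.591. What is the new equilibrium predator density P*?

P* ≈ 29

At the interior fixed point, setting dV/dt = 0 with V > 0 fixes P* = (prey growth rate)/(VP coefficient) — independent of the other coefficients.
With the change, P* = 0.591/0.0204 = 29; it falls from 41.4.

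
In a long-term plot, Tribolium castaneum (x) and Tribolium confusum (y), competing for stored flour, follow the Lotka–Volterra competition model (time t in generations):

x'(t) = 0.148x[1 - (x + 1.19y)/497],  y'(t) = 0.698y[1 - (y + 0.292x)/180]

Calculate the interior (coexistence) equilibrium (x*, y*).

Setting both brackets to zero gives the nullclines x + 1.19y = 497 and 0.292x + y = 180.
Substituting y = 180 - 0.292x into the first: x(1 - 1.19·0.292) = 497 - 1.19·180.
So x* = 283/0.653 = 433, and then y* = 180 - 0.292·433 = 53.4.

x* ≈ 433, y* ≈ 53.4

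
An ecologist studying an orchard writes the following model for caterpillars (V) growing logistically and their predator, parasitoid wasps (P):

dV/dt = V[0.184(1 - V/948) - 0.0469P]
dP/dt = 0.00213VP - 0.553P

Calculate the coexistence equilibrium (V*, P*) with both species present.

From dP/dt = 0 with P > 0: 0.00213V* = 0.553, so V* = 260.
Substitute into dV/dt = 0: 0.184(1 - 260/948) = 0.0469P*.
The bracket is 0.726, giving P* = 0.134/0.0469 = 2.85.

V* ≈ 260, P* ≈ 2.85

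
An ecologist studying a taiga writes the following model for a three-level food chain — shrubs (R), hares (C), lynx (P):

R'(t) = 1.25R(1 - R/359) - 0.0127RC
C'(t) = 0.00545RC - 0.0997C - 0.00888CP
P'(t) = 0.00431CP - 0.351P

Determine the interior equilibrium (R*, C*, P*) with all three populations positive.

From dP/dt = 0: 0.00431C* = 0.351, so C* = 81.4.
From dR/dt = 0: 1.25(1 - R*/359) = 0.0127·81.4, giving R* = 359·(1 - 0.827) = 62.
From dC/dt = 0: 0.00545·62 - 0.0997 = 0.00888P*, so P* = 0.238/0.00888 = 26.8.

R* ≈ 62, C* ≈ 81.4, P* ≈ 26.8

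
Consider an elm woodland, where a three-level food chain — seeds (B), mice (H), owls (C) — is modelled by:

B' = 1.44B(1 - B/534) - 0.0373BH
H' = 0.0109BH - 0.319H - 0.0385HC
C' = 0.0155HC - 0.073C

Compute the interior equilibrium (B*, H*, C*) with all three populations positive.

B* ≈ 469, H* ≈ 4.71, C* ≈ 124

From dC/dt = 0: 0.0155H* = 0.073, so H* = 4.71.
From dB/dt = 0: 1.44(1 - B*/534) = 0.0373·4.71, giving B* = 534·(1 - 0.122) = 469.
From dH/dt = 0: 0.0109·469 - 0.319 = 0.0385C*, so C* = 4.79/0.0385 = 124.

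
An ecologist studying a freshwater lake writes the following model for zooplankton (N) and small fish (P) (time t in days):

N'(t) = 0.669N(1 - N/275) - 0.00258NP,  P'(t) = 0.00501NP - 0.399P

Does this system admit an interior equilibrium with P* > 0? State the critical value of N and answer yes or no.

Threshold N = 79.6; K > 79.6, so yes, the predator persists.

The predator equation gives dP/dt > 0 only when N > 0.399/0.00501 = 79.6.
Without the predator, N → K = 275. Since 275 > 79.6, the predator can invade and persist.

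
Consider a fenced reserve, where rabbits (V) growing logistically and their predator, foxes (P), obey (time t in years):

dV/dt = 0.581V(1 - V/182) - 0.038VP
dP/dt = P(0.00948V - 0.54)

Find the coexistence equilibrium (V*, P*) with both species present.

V* ≈ 57, P* ≈ 10.5

From dP/dt = 0 with P > 0: 0.00948V* = 0.54, so V* = 57.
Substitute into dV/dt = 0: 0.581(1 - 57/182) = 0.038P*.
The bracket is 0.687, giving P* = 0.399/0.038 = 10.5.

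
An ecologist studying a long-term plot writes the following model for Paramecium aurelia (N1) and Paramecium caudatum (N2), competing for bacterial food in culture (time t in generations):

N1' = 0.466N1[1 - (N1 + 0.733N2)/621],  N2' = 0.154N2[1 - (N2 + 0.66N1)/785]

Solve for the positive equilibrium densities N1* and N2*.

N1* ≈ 88.3, N2* ≈ 727

Setting both brackets to zero gives the nullclines N1 + 0.733N2 = 621 and 0.66N1 + N2 = 785.
Substituting N2 = 785 - 0.66N1 into the first: N1(1 - 0.733·0.66) = 621 - 0.733·785.
So N1* = 45.6/0.516 = 88.3, and then N2* = 785 - 0.66·88.3 = 727.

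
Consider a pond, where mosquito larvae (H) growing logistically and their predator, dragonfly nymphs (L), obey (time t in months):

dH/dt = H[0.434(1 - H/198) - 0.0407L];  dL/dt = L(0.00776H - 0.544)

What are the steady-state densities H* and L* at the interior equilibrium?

H* ≈ 70.1, L* ≈ 6.89

From dL/dt = 0 with L > 0: 0.00776H* = 0.544, so H* = 70.1.
Substitute into dH/dt = 0: 0.434(1 - 70.1/198) = 0.0407L*.
The bracket is 0.646, giving L* = 0.28/0.0407 = 6.89.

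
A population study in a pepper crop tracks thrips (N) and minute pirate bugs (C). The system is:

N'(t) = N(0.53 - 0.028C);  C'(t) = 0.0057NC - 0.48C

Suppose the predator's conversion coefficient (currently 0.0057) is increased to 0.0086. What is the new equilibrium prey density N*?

N* ≈ 55.8

At the interior fixed point, setting dC/dt = 0 with C > 0 fixes N* = (predator death rate)/(NC coefficient) — independent of the other coefficients.
With the change, N* = 0.48/0.0086 = 55.8; it falls from 84.2.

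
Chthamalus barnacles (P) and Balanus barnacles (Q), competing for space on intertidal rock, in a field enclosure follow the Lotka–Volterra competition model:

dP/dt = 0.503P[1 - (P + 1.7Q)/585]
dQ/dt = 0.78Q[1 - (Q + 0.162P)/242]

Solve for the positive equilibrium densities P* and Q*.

Setting both brackets to zero gives the nullclines P + 1.7Q = 585 and 0.162P + Q = 242.
Substituting Q = 242 - 0.162P into the first: P(1 - 1.7·0.162) = 585 - 1.7·242.
So P* = 174/0.725 = 240, and then Q* = 242 - 0.162·240 = 203.

P* ≈ 240, Q* ≈ 203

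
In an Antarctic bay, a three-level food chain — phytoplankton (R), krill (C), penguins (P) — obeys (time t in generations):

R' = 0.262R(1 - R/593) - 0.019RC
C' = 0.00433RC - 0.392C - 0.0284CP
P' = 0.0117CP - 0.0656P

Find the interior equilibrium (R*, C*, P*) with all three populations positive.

From dP/dt = 0: 0.0117C* = 0.0656, so C* = 5.61.
From dR/dt = 0: 0.262(1 - R*/593) = 0.019·5.61, giving R* = 593·(1 - 0.407) = 352.
From dC/dt = 0: 0.00433·352 - 0.392 = 0.0284P*, so P* = 1.13/0.0284 = 39.8.

R* ≈ 352, C* ≈ 5.61, P* ≈ 39.8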